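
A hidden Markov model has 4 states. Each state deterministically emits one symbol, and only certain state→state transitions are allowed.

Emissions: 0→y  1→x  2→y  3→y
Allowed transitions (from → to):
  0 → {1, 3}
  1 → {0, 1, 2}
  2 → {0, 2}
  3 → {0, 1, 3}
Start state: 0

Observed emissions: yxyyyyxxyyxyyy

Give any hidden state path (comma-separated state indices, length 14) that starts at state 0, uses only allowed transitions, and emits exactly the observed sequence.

  t0 'y' -> {0,2,3}, take 0 (start)
  t1 'x' -> {1}, take 1 (0->1 ok)
  t2 'y' -> {0,2,3}, take 0 (1->0 ok)
  t3 'y' -> {0,2,3}, take 3 (0->3 ok)
  t4 'y' -> {0,2,3}, take 3 (3->3 ok)
  t5 'y' -> {0,2,3}, take 0 (3->0 ok)
  t6 'x' -> {1}, take 1 (0->1 ok)
  t7 'x' -> {1}, take 1 (1->1 ok)
  t8 'y' -> {0,2,3}, take 2 (1->2 ok)
  t9 'y' -> {0,2,3}, take 0 (2->0 ok)
  t10 'x' -> {1}, take 1 (0->1 ok)
  t11 'y' -> {0,2,3}, take 2 (1->2 ok)
  t12 'y' -> {0,2,3}, take 2 (2->2 ok)
  t13 'y' -> {0,2,3}, take 0 (2->0 ok)

0,1,0,3,3,0,1,1,2,0,1,2,2,0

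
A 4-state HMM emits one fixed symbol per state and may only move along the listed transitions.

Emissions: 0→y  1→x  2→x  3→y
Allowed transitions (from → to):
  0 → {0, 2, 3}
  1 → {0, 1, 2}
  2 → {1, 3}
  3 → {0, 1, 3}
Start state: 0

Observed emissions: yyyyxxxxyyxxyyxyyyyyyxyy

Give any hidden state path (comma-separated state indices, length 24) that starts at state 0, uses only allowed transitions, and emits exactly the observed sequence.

0,3,3,3,1,1,2,1,0,3,1,2,3,3,1,0,3,3,0,3,0,2,3,0

  t0 'y' -> {0,3}, take 0 (start)
  t1 'y' -> {0,3}, take 3 (0->3 ok)
  t2 'y' -> {0,3}, take 3 (3->3 ok)
  t3 'y' -> {0,3}, take 3 (3->3 ok)
  t4 'x' -> {1,2}, take 1 (3->1 ok)
  t5 'x' -> {1,2}, take 1 (1->1 ok)
  t6 'x' -> {1,2}, take 2 (1->2 ok)
  t7 'x' -> {1,2}, take 1 (2->1 ok)
  t8 'y' -> {0,3}, take 0 (1->0 ok)
  t9 'y' -> {0,3}, take 3 (0->3 ok)
  t10 'x' -> {1,2}, take 1 (3->1 ok)
  t11 'x' -> {1,2}, take 2 (1->2 ok)
  t12 'y' -> {0,3}, take 3 (2->3 ok)
  t13 'y' -> {0,3}, take 3 (3->3 ok)
  t14 'x' -> {1,2}, take 1 (3->1 ok)
  t15 'y' -> {0,3}, take 0 (1->0 ok)
  t16 'y' -> {0,3}, take 3 (0->3 ok)
  t17 'y' -> {0,3}, take 3 (3->3 ok)
  t18 'y' -> {0,3}, take 0 (3->0 ok)
  t19 'y' -> {0,3}, take 3 (0->3 ok)
  t20 'y' -> {0,3}, take 0 (3->0 ok)
  t21 'x' -> {1,2}, take 2 (0->2 ok)
  t22 'y' -> {0,3}, take 3 (2->3 ok)
  t23 'y' -> {0,3}, take 0 (3->0 ok)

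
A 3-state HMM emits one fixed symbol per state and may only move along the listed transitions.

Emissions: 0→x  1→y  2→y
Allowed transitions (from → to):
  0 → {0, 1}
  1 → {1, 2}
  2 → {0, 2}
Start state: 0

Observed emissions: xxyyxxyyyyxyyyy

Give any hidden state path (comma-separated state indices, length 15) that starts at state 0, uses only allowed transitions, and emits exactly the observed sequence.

0,0,1,2,0,0,1,1,2,2,0,1,1,2,2

  0: obs=x cand={0} pick 0 [start]
  1: obs=x cand={0} pick 0 [0->0 ok]
  2: obs=y cand={1,2} pick 1 [0->1 ok]
  3: obs=y cand={1,2} pick 2 [1->2 ok]
  4: obs=x cand={0} pick 0 [2->0 ok]
  5: obs=x cand={0} pick 0 [0->0 ok]
  6: obs=y cand={1,2} pick 1 [0->1 ok]
  7: obs=y cand={1,2} pick 1 [1->1 ok]
  8: obs=y cand={1,2} pick 2 [1->2 ok]
  9: obs=y cand={1,2} pick 2 [2->2 ok]
  10: obs=x cand={0} pick 0 [2->0 ok]
  11: obs=y cand={1,2} pick 1 [0->1 ok]
  12: obs=y cand={1,2} pick 1 [1->1 ok]
  13: obs=y cand={1,2} pick 2 [1->2 ok]
  14: obs=y cand={1,2} pick 2 [2->2 ok]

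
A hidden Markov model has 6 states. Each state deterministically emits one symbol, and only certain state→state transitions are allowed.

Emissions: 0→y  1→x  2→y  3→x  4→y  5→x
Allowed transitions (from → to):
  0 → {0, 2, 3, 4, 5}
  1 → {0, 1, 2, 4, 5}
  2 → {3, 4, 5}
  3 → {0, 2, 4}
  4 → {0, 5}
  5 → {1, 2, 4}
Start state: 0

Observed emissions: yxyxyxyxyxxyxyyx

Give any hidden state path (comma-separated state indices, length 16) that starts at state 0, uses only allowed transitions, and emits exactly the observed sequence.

  [0] y  {0,2,4}  => 0  start
  [1] x  {1,3,5}  => 5  0->5 ok
  [2] y  {0,2,4}  => 4  5->4 ok
  [3] x  {1,3,5}  => 5  4->5 ok
  [4] y  {0,2,4}  => 4  5->4 ok
  [5] x  {1,3,5}  => 5  4->5 ok
  [6] y  {0,2,4}  => 4  5->4 ok
  [7] x  {1,3,5}  => 5  4->5 ok
  [8] y  {0,2,4}  => 4  5->4 ok
  [9] x  {1,3,5}  => 5  4->5 ok
  [10] x  {1,3,5}  => 1  5->1 ok
  [11] y  {0,2,4}  => 2  1->2 ok
  [12] x  {1,3,5}  => 3  2->3 ok
  [13] y  {0,2,4}  => 0  3->0 ok
  [14] y  {0,2,4}  => 2  0->2 ok
  [15] x  {1,3,5}  => 3  2->3 ok

0,5,4,5,4,5,4,5,4,5,1,2,3,0,2,3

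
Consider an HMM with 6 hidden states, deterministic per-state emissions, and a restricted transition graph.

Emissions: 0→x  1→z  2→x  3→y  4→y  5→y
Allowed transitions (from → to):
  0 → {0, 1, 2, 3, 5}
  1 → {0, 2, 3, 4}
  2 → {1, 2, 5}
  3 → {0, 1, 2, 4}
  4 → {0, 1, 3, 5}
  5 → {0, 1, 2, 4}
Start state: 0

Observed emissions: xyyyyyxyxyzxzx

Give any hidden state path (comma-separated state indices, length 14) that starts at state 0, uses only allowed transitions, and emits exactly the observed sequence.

  0: obs=x cand={0,2} pick 0 [start]
  1: obs=y cand={3,4,5} pick 5 [0->5 ok]
  2: obs=y cand={3,4,5} pick 4 [5->4 ok]
  3: obs=y cand={3,4,5} pick 3 [4->3 ok]
  4: obs=y cand={3,4,5} pick 4 [3->4 ok]
  5: obs=y cand={3,4,5} pick 5 [4->5 ok]
  6: obs=x cand={0,2} pick 2 [5->2 ok]
  7: obs=y cand={3,4,5} pick 5 [2->5 ok]
  8: obs=x cand={0,2} pick 2 [5->2 ok]
  9: obs=y cand={3,4,5} pick 5 [2->5 ok]
  10: obs=z cand={1} pick 1 [5->1 ok]
  11: obs=x cand={0,2} pick 0 [1->0 ok]
  12: obs=z cand={1} pick 1 [0->1 ok]
  13: obs=x cand={0,2} pick 0 [1->0 ok]

0,5,4,3,4,5,2,5,2,5,1,0,1,0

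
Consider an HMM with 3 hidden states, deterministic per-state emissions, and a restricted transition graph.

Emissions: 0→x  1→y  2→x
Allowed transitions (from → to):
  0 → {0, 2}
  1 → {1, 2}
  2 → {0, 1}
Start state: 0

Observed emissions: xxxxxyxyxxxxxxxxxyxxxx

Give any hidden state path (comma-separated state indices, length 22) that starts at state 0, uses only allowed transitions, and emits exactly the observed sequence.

  pos 0: x in {0,2}, choose 0; start
  pos 1: x in {0,2}, choose 2; 0->2 ok
  pos 2: x in {0,2}, choose 0; 2->0 ok
  pos 3: x in {0,2}, choose 0; 0->0 ok
  pos 4: x in {0,2}, choose 2; 0->2 ok
  pos 5: y in {1}, choose 1; 2->1 ok
  pos 6: x in {0,2}, choose 2; 1->2 ok
  pos 7: y in {1}, choose 1; 2->1 ok
  pos 8: x in {0,2}, choose 2; 1->2 ok
  pos 9: x in {0,2}, choose 0; 2->0 ok
  pos 10: x in {0,2}, choose 2; 0->2 ok
  pos 11: x in {0,2}, choose 0; 2->0 ok
  pos 12: x in {0,2}, choose 2; 0->2 ok
  pos 13: x in {0,2}, choose 0; 2->0 ok
  pos 14: x in {0,2}, choose 0; 0->0 ok
  pos 15: x in {0,2}, choose 0; 0->0 ok
  pos 16: x in {0,2}, choose 2; 0->2 ok
  pos 17: y in {1}, choose 1; 2->1 ok
  pos 18: x in {0,2}, choose 2; 1->2 ok
  pos 19: x in {0,2}, choose 0; 2->0 ok
  pos 20: x in {0,2}, choose 2; 0->2 ok
  pos 21: x in {0,2}, choose 0; 2->0 ok

0,2,0,0,2,1,2,1,2,0,2,0,2,0,0,0,2,1,2,0,2,0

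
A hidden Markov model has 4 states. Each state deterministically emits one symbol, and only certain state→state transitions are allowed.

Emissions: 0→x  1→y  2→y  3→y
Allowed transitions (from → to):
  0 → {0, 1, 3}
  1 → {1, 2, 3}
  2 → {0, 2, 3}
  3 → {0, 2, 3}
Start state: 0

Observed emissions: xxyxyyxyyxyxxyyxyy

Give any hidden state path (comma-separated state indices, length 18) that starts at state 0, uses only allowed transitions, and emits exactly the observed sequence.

0,0,3,0,1,3,0,3,3,0,3,0,0,1,2,0,1,3

  0: obs=x cand={0} pick 0 [start]
  1: obs=x cand={0} pick 0 [0->0 ok]
  2: obs=y cand={1,2,3} pick 3 [0->3 ok]
  3: obs=x cand={0} pick 0 [3->0 ok]
  4: obs=y cand={1,2,3} pick 1 [0->1 ok]
  5: obs=y cand={1,2,3} pick 3 [1->3 ok]
  6: obs=x cand={0} pick 0 [3->0 ok]
  7: obs=y cand={1,2,3} pick 3 [0->3 ok]
  8: obs=y cand={1,2,3} pick 3 [3->3 ok]
  9: obs=x cand={0} pick 0 [3->0 ok]
  10: obs=y cand={1,2,3} pick 3 [0->3 ok]
  11: obs=x cand={0} pick 0 [3->0 ok]
  12: obs=x cand={0} pick 0 [0->0 ok]
  13: obs=y cand={1,2,3} pick 1 [0->1 ok]
  14: obs=y cand={1,2,3} pick 2 [1->2 ok]
  15: obs=x cand={0} pick 0 [2->0 ok]
  16: obs=y cand={1,2,3} pick 1 [0->1 ok]
  17: obs=y cand={1,2,3} pick 3 [1->3 ok]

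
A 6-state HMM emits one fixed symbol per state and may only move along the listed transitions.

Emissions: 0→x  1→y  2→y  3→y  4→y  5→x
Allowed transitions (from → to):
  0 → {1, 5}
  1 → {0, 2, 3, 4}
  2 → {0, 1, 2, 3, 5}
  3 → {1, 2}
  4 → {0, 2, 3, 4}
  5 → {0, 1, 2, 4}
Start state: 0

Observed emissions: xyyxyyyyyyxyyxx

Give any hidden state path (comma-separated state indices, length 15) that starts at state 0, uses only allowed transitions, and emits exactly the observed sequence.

  pos 0: x in {0,5}, choose 0; start
  pos 1: y in {1,2,3,4}, choose 1; 0->1 ok
  pos 2: y in {1,2,3,4}, choose 2; 1->2 ok
  pos 3: x in {0,5}, choose 0; 2->0 ok
  pos 4: y in {1,2,3,4}, choose 1; 0->1 ok
  pos 5: y in {1,2,3,4}, choose 3; 1->3 ok
  pos 6: y in {1,2,3,4}, choose 1; 3->1 ok
  pos 7: y in {1,2,3,4}, choose 2; 1->2 ok
  pos 8: y in {1,2,3,4}, choose 3; 2->3 ok
  pos 9: y in {1,2,3,4}, choose 2; 3->2 ok
  pos 10: x in {0,5}, choose 0; 2->0 ok
  pos 11: y in {1,2,3,4}, choose 1; 0->1 ok
  pos 12: y in {1,2,3,4}, choose 2; 1->2 ok
  pos 13: x in {0,5}, choose 5; 2->5 ok
  pos 14: x in {0,5}, choose 0; 5->0 ok

0,1,2,0,1,3,1,2,3,2,0,1,2,5,0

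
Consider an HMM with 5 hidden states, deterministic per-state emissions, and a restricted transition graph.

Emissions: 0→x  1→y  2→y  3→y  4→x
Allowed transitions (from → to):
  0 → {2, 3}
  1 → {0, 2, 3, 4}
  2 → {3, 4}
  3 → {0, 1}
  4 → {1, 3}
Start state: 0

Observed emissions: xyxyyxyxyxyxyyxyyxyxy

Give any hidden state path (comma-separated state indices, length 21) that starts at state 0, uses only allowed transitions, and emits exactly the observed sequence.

  pos 0: x in {0,4}, choose 0; start
  pos 1: y in {1,2,3}, choose 2; 0->2 ok
  pos 2: x in {0,4}, choose 4; 2->4 ok
  pos 3: y in {1,2,3}, choose 1; 4->1 ok
  pos 4: y in {1,2,3}, choose 3; 1->3 ok
  pos 5: x in {0,4}, choose 0; 3->0 ok
  pos 6: y in {1,2,3}, choose 3; 0->3 ok
  pos 7: x in {0,4}, choose 0; 3->0 ok
  pos 8: y in {1,2,3}, choose 3; 0->3 ok
  pos 9: x in {0,4}, choose 0; 3->0 ok
  pos 10: y in {1,2,3}, choose 3; 0->3 ok
  pos 11: x in {0,4}, choose 0; 3->0 ok
  pos 12: y in {1,2,3}, choose 2; 0->2 ok
  pos 13: y in {1,2,3}, choose 3; 2->3 ok
  pos 14: x in {0,4}, choose 0; 3->0 ok
  pos 15: y in {1,2,3}, choose 2; 0->2 ok
  pos 16: y in {1,2,3}, choose 3; 2->3 ok
  pos 17: x in {0,4}, choose 0; 3->0 ok
  pos 18: y in {1,2,3}, choose 2; 0->2 ok
  pos 19: x in {0,4}, choose 4; 2->4 ok
  pos 20: y in {1,2,3}, choose 3; 4->3 ok

0,2,4,1,3,0,3,0,3,0,3,0,2,3,0,2,3,0,2,4,3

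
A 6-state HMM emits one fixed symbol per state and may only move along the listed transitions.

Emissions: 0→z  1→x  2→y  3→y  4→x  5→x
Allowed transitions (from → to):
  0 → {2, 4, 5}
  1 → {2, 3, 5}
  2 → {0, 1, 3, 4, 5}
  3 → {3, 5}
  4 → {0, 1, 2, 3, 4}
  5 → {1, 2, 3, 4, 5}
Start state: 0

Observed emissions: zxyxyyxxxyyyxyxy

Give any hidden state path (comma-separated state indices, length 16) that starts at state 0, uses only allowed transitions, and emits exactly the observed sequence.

0,5,3,5,3,3,5,1,5,3,3,3,5,2,5,2

  0: obs=z cand={0} pick 0 [start]
  1: obs=x cand={1,4,5} pick 5 [0->5 ok]
  2: obs=y cand={2,3} pick 3 [5->3 ok]
  3: obs=x cand={1,4,5} pick 5 [3->5 ok]
  4: obs=y cand={2,3} pick 3 [5->3 ok]
  5: obs=y cand={2,3} pick 3 [3->3 ok]
  6: obs=x cand={1,4,5} pick 5 [3->5 ok]
  7: obs=x cand={1,4,5} pick 1 [5->1 ok]
  8: obs=x cand={1,4,5} pick 5 [1->5 ok]
  9: obs=y cand={2,3} pick 3 [5->3 ok]
  10: obs=y cand={2,3} pick 3 [3->3 ok]
  11: obs=y cand={2,3} pick 3 [3->3 ok]
  12: obs=x cand={1,4,5} pick 5 [3->5 ok]
  13: obs=y cand={2,3} pick 2 [5->2 ok]
  14: obs=x cand={1,4,5} pick 5 [2->5 ok]
  15: obs=y cand={2,3} pick 2 [5->2 ok]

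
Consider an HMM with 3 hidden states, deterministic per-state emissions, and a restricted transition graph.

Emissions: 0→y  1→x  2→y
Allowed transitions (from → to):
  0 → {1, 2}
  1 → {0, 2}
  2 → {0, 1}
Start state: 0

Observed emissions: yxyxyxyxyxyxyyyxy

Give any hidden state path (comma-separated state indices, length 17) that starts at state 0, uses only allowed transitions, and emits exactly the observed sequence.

  [0] y  {0,2}  => 0  start
  [1] x  {1}  => 1  0->1 ok
  [2] y  {0,2}  => 0  1->0 ok
  [3] x  {1}  => 1  0->1 ok
  [4] y  {0,2}  => 0  1->0 ok
  [5] x  {1}  => 1  0->1 ok
  [6] y  {0,2}  => 0  1->0 ok
  [7] x  {1}  => 1  0->1 ok
  [8] y  {0,2}  => 2  1->2 ok
  [9] x  {1}  => 1  2->1 ok
  [10] y  {0,2}  => 0  1->0 ok
  [11] x  {1}  => 1  0->1 ok
  [12] y  {0,2}  => 0  1->0 ok
  [13] y  {0,2}  => 2  0->2 ok
  [14] y  {0,2}  => 0  2->0 ok
  [15] x  {1}  => 1  0->1 ok
  [16] y  {0,2}  => 2  1->2 ok

0,1,0,1,0,1,0,1,2,1,0,1,0,2,0,1,2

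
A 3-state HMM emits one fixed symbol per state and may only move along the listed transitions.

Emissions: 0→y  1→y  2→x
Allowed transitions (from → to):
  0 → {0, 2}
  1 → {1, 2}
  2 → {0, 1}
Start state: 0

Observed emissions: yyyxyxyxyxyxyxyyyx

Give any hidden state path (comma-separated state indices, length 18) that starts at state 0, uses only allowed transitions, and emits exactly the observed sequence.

0,0,0,2,1,2,0,2,0,2,0,2,1,2,0,0,0,2

  [0] y  {0,1}  => 0  start
  [1] y  {0,1}  => 0  0->0 ok
  [2] y  {0,1}  => 0  0->0 ok
  [3] x  {2}  => 2  0->2 ok
  [4] y  {0,1}  => 1  2->1 ok
  [5] x  {2}  => 2  1->2 ok
  [6] y  {0,1}  => 0  2->0 ok
  [7] x  {2}  => 2  0->2 ok
  [8] y  {0,1}  => 0  2->0 ok
  [9] x  {2}  => 2  0->2 ok
  [10] y  {0,1}  => 0  2->0 ok
  [11] x  {2}  => 2  0->2 ok
  [12] y  {0,1}  => 1  2->1 ok
  [13] x  {2}  => 2  1->2 ok
  [14] y  {0,1}  => 0  2->0 ok
  [15] y  {0,1}  => 0  0->0 ok
  [16] y  {0,1}  => 0  0->0 ok
  [17] x  {2}  => 2  0->2 ok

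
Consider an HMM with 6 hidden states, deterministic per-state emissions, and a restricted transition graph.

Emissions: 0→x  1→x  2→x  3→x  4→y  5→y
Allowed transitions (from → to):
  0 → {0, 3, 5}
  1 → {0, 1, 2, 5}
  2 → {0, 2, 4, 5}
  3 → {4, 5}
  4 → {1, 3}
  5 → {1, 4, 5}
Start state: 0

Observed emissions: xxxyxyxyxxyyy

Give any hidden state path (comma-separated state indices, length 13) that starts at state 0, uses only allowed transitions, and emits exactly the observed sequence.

0,0,3,4,3,4,1,5,1,0,5,5,4

  0: obs=x cand={0,1,2,3} pick 0 [start]
  1: obs=x cand={0,1,2,3} pick 0 [0->0 ok]
  2: obs=x cand={0,1,2,3} pick 3 [0->3 ok]
  3: obs=y cand={4,5} pick 4 [3->4 ok]
  4: obs=x cand={0,1,2,3} pick 3 [4->3 ok]
  5: obs=y cand={4,5} pick 4 [3->4 ok]
  6: obs=x cand={0,1,2,3} pick 1 [4->1 ok]
  7: obs=y cand={4,5} pick 5 [1->5 ok]
  8: obs=x cand={0,1,2,3} pick 1 [5->1 ok]
  9: obs=x cand={0,1,2,3} pick 0 [1->0 ok]
  10: obs=y cand={4,5} pick 5 [0->5 ok]
  11: obs=y cand={4,5} pick 5 [5->5 ok]
  12: obs=y cand={4,5} pick 4 [5->4 ok]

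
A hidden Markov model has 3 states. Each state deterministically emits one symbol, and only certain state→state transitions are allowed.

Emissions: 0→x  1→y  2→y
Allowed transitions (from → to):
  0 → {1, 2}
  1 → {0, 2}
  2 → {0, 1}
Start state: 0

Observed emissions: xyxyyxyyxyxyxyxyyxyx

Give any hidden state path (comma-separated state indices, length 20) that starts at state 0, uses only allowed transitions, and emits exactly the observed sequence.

0,1,0,2,1,0,2,1,0,1,0,1,0,1,0,2,1,0,1,0

  pos 0: x in {0}, choose 0; start
  pos 1: y in {1,2}, choose 1; 0->1 ok
  pos 2: x in {0}, choose 0; 1->0 ok
  pos 3: y in {1,2}, choose 2; 0->2 ok
  pos 4: y in {1,2}, choose 1; 2->1 ok
  pos 5: x in {0}, choose 0; 1->0 ok
  pos 6: y in {1,2}, choose 2; 0->2 ok
  pos 7: y in {1,2}, choose 1; 2->1 ok
  pos 8: x in {0}, choose 0; 1->0 ok
  pos 9: y in {1,2}, choose 1; 0->1 ok
  pos 10: x in {0}, choose 0; 1->0 ok
  pos 11: y in {1,2}, choose 1; 0->1 ok
  pos 12: x in {0}, choose 0; 1->0 ok
  pos 13: y in {1,2}, choose 1; 0->1 ok
  pos 14: x in {0}, choose 0; 1->0 ok
  pos 15: y in {1,2}, choose 2; 0->2 ok
  pos 16: y in {1,2}, choose 1; 2->1 ok
  pos 17: x in {0}, choose 0; 1->0 ok
  pos 18: y in {1,2}, choose 1; 0->1 ok
  pos 19: x in {0}, choose 0; 1->0 ok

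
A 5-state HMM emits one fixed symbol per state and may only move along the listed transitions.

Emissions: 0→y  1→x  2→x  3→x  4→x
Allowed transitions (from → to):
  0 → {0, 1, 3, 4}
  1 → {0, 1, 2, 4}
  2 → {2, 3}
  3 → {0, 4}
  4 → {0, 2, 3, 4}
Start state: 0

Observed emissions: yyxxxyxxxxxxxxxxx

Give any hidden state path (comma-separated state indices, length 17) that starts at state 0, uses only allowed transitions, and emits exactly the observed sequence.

0,0,3,4,4,0,1,1,1,4,2,2,2,3,4,2,2

  [0] y  {0}  => 0  start
  [1] y  {0}  => 0  0->0 ok
  [2] x  {1,2,3,4}  => 3  0->3 ok
  [3] x  {1,2,3,4}  => 4  3->4 ok
  [4] x  {1,2,3,4}  => 4  4->4 ok
  [5] y  {0}  => 0  4->0 ok
  [6] x  {1,2,3,4}  => 1  0->1 ok
  [7] x  {1,2,3,4}  => 1  1->1 ok
  [8] x  {1,2,3,4}  => 1  1->1 ok
  [9] x  {1,2,3,4}  => 4  1->4 ok
  [10] x  {1,2,3,4}  => 2  4->2 ok
  [11] x  {1,2,3,4}  => 2  2->2 ok
  [12] x  {1,2,3,4}  => 2  2->2 ok
  [13] x  {1,2,3,4}  => 3  2->3 ok
  [14] x  {1,2,3,4}  => 4  3->4 ok
  [15] x  {1,2,3,4}  => 2  4->2 ok
  [16] x  {1,2,3,4}  => 2  2->2 ok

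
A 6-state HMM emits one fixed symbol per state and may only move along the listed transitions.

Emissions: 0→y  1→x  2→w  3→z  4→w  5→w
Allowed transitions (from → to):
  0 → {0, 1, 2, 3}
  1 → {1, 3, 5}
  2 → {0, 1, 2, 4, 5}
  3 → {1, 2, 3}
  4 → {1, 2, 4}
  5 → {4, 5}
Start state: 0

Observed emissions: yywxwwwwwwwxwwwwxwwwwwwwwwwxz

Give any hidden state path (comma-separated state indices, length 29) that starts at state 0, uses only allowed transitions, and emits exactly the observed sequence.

  t0 'y' -> {0}, take 0 (start)
  t1 'y' -> {0}, take 0 (0->0 ok)
  t2 'w' -> {2,4,5}, take 2 (0->2 ok)
  t3 'x' -> {1}, take 1 (2->1 ok)
  t4 'w' -> {2,4,5}, take 5 (1->5 ok)
  t5 'w' -> {2,4,5}, take 5 (5->5 ok)
  t6 'w' -> {2,4,5}, take 5 (5->5 ok)
  t7 'w' -> {2,4,5}, take 4 (5->4 ok)
  t8 'w' -> {2,4,5}, take 2 (4->2 ok)
  t9 'w' -> {2,4,5}, take 4 (2->4 ok)
  t10 'w' -> {2,4,5}, take 4 (4->4 ok)
  t11 'x' -> {1}, take 1 (4->1 ok)
  t12 'w' -> {2,4,5}, take 5 (1->5 ok)
  t13 'w' -> {2,4,5}, take 5 (5->5 ok)
  t14 'w' -> {2,4,5}, take 5 (5->5 ok)
  t15 'w' -> {2,4,5}, take 4 (5->4 ok)
  t16 'x' -> {1}, take 1 (4->1 ok)
  t17 'w' -> {2,4,5}, take 5 (1->5 ok)
  t18 'w' -> {2,4,5}, take 5 (5->5 ok)
  t19 'w' -> {2,4,5}, take 5 (5->5 ok)
  t20 'w' -> {2,4,5}, take 5 (5->5 ok)
  t21 'w' -> {2,4,5}, take 5 (5->5 ok)
  t22 'w' -> {2,4,5}, take 5 (5->5 ok)
  t23 'w' -> {2,4,5}, take 4 (5->4 ok)
  t24 'w' -> {2,4,5}, take 4 (4->4 ok)
  t25 'w' -> {2,4,5}, take 4 (4->4 ok)
  t26 'w' -> {2,4,5}, take 4 (4->4 ok)
  t27 'x' -> {1}, take 1 (4->1 ok)
  t28 'z' -> {3}, take 3 (1->3 ok)

0,0,2,1,5,5,5,4,2,4,4,1,5,5,5,4,1,5,5,5,5,5,5,4,4,4,4,1,3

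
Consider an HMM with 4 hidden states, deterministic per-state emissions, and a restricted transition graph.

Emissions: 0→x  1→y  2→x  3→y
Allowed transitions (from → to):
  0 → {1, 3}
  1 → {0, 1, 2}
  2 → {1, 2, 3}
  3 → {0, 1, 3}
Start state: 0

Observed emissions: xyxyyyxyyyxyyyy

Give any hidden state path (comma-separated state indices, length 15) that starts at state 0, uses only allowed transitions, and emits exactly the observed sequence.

  t0 'x' -> {0,2}, take 0 (start)
  t1 'y' -> {1,3}, take 1 (0->1 ok)
  t2 'x' -> {0,2}, take 0 (1->0 ok)
  t3 'y' -> {1,3}, take 3 (0->3 ok)
  t4 'y' -> {1,3}, take 1 (3->1 ok)
  t5 'y' -> {1,3}, take 1 (1->1 ok)
  t6 'x' -> {0,2}, take 2 (1->2 ok)
  t7 'y' -> {1,3}, take 1 (2->1 ok)
  t8 'y' -> {1,3}, take 1 (1->1 ok)
  t9 'y' -> {1,3}, take 1 (1->1 ok)
  t10 'x' -> {0,2}, take 0 (1->0 ok)
  t11 'y' -> {1,3}, take 3 (0->3 ok)
  t12 'y' -> {1,3}, take 3 (3->3 ok)
  t13 'y' -> {1,3}, take 3 (3->3 ok)
  t14 'y' -> {1,3}, take 1 (3->1 ok)

0,1,0,3,1,1,2,1,1,1,0,3,3,3,1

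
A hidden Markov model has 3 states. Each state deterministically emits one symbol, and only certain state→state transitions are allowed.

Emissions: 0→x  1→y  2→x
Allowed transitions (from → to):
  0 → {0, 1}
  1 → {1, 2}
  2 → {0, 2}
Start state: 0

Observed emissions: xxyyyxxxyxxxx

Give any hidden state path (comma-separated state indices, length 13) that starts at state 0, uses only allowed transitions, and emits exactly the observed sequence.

0,0,1,1,1,2,0,0,1,2,2,2,0

  0: obs=x cand={0,2} pick 0 [start]
  1: obs=x cand={0,2} pick 0 [0->0 ok]
  2: obs=y cand={1} pick 1 [0->1 ok]
  3: obs=y cand={1} pick 1 [1->1 ok]
  4: obs=y cand={1} pick 1 [1->1 ok]
  5: obs=x cand={0,2} pick 2 [1->2 ok]
  6: obs=x cand={0,2} pick 0 [2->0 ok]
  7: obs=x cand={0,2} pick 0 [0->0 ok]
  8: obs=y cand={1} pick 1 [0->1 ok]
  9: obs=x cand={0,2} pick 2 [1->2 ok]
  10: obs=x cand={0,2} pick 2 [2->2 ok]
  11: obs=x cand={0,2} pick 2 [2->2 ok]
  12: obs=x cand={0,2} pick 0 [2->0 ok]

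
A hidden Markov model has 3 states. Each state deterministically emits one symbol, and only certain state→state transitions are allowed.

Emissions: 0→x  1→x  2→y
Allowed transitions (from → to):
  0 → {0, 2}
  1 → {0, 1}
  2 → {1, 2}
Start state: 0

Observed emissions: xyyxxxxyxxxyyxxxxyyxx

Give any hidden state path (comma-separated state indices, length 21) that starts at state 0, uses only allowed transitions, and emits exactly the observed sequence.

  pos 0: x in {0,1}, choose 0; start
  pos 1: y in {2}, choose 2; 0->2 ok
  pos 2: y in {2}, choose 2; 2->2 ok
  pos 3: x in {0,1}, choose 1; 2->1 ok
  pos 4: x in {0,1}, choose 1; 1->1 ok
  pos 5: x in {0,1}, choose 1; 1->1 ok
  pos 6: x in {0,1}, choose 0; 1->0 ok
  pos 7: y in {2}, choose 2; 0->2 ok
  pos 8: x in {0,1}, choose 1; 2->1 ok
  pos 9: x in {0,1}, choose 1; 1->1 ok
  pos 10: x in {0,1}, choose 0; 1->0 ok
  pos 11: y in {2}, choose 2; 0->2 ok
  pos 12: y in {2}, choose 2; 2->2 ok
  pos 13: x in {0,1}, choose 1; 2->1 ok
  pos 14: x in {0,1}, choose 1; 1->1 ok
  pos 15: x in {0,1}, choose 0; 1->0 ok
  pos 16: x in {0,1}, choose 0; 0->0 ok
  pos 17: y in {2}, choose 2; 0->2 ok
  pos 18: y in {2}, choose 2; 2->2 ok
  pos 19: x in {0,1}, choose 1; 2->1 ok
  pos 20: x in {0,1}, choose 1; 1->1 ok

0,2,2,1,1,1,0,2,1,1,0,2,2,1,1,0,0,2,2,1,1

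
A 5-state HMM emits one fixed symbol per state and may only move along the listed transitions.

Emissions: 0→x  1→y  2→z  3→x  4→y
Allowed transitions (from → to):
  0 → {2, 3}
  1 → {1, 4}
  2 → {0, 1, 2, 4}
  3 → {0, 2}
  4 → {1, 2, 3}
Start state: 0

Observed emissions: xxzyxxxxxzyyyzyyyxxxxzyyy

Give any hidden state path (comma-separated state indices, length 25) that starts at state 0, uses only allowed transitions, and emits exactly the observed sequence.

0,3,2,4,3,0,3,0,3,2,1,1,4,2,1,1,4,3,0,3,0,2,1,1,4

  0: obs=x cand={0,3} pick 0 [start]
  1: obs=x cand={0,3} pick 3 [0->3 ok]
  2: obs=z cand={2} pick 2 [3->2 ok]
  3: obs=y cand={1,4} pick 4 [2->4 ok]
  4: obs=x cand={0,3} pick 3 [4->3 ok]
  5: obs=x cand={0,3} pick 0 [3->0 ok]
  6: obs=x cand={0,3} pick 3 [0->3 ok]
  7: obs=x cand={0,3} pick 0 [3->0 ok]
  8: obs=x cand={0,3} pick 3 [0->3 ok]
  9: obs=z cand={2} pick 2 [3->2 ok]
  10: obs=y cand={1,4} pick 1 [2->1 ok]
  11: obs=y cand={1,4} pick 1 [1->1 ok]
  12: obs=y cand={1,4} pick 4 [1->4 ok]
  13: obs=z cand={2} pick 2 [4->2 ok]
  14: obs=y cand={1,4} pick 1 [2->1 ok]
  15: obs=y cand={1,4} pick 1 [1->1 ok]
  16: obs=y cand={1,4} pick 4 [1->4 ok]
  17: obs=x cand={0,3} pick 3 [4->3 ok]
  18: obs=x cand={0,3} pick 0 [3->0 ok]
  19: obs=x cand={0,3} pick 3 [0->3 ok]
  20: obs=x cand={0,3} pick 0 [3->0 ok]
  21: obs=z cand={2} pick 2 [0->2 ok]
  22: obs=y cand={1,4} pick 1 [2->1 ok]
  23: obs=y cand={1,4} pick 1 [1->1 ok]
  24: obs=y cand={1,4} pick 4 [1->4 ok]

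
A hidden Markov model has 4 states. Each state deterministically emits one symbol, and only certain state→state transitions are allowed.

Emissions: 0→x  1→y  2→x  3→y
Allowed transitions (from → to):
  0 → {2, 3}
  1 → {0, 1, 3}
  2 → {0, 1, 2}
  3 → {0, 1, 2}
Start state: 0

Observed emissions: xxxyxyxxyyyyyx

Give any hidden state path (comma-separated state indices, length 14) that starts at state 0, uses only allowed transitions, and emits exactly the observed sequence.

0,2,0,3,0,3,0,2,1,3,1,1,3,2

  [0] x  {0,2}  => 0  start
  [1] x  {0,2}  => 2  0->2 ok
  [2] x  {0,2}  => 0  2->0 ok
  [3] y  {1,3}  => 3  0->3 ok
  [4] x  {0,2}  => 0  3->0 ok
  [5] y  {1,3}  => 3  0->3 ok
  [6] x  {0,2}  => 0  3->0 ok
  [7] x  {0,2}  => 2  0->2 ok
  [8] y  {1,3}  => 1  2->1 ok
  [9] y  {1,3}  => 3  1->3 ok
  [10] y  {1,3}  => 1  3->1 ok
  [11] y  {1,3}  => 1  1->1 ok
  [12] y  {1,3}  => 3  1->3 ok
  [13] x  {0,2}  => 2  3->2 ok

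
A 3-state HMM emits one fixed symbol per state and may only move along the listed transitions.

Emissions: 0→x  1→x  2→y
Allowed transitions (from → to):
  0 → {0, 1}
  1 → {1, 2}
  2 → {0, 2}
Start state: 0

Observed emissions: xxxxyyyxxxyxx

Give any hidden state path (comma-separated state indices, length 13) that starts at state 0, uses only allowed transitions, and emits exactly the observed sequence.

0,0,0,1,2,2,2,0,0,1,2,0,1

  [0] x  {0,1}  => 0  start
  [1] x  {0,1}  => 0  0->0 ok
  [2] x  {0,1}  => 0  0->0 ok
  [3] x  {0,1}  => 1  0->1 ok
  [4] y  {2}  => 2  1->2 ok
  [5] y  {2}  => 2  2->2 ok
  [6] y  {2}  => 2  2->2 ok
  [7] x  {0,1}  => 0  2->0 ok
  [8] x  {0,1}  => 0  0->0 ok
  [9] x  {0,1}  => 1  0->1 ok
  [10] y  {2}  => 2  1->2 ok
  [11] x  {0,1}  => 0  2->0 ok
  [12] x  {0,1}  => 1  0->1 ok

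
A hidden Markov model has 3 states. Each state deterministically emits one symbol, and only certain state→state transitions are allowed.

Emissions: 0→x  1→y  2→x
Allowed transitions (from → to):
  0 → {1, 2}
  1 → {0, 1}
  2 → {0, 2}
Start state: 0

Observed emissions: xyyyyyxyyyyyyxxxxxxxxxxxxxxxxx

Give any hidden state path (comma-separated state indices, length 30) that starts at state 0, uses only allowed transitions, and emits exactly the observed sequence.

0,1,1,1,1,1,0,1,1,1,1,1,1,0,2,2,0,2,0,2,2,2,2,2,2,2,0,2,2,0

  pos 0: x in {0,2}, choose 0; start
  pos 1: y in {1}, choose 1; 0->1 ok
  pos 2: y in {1}, choose 1; 1->1 ok
  pos 3: y in {1}, choose 1; 1->1 ok
  pos 4: y in {1}, choose 1; 1->1 ok
  pos 5: y in {1}, choose 1; 1->1 ok
  pos 6: x in {0,2}, choose 0; 1->0 ok
  pos 7: y in {1}, choose 1; 0->1 ok
  pos 8: y in {1}, choose 1; 1->1 ok
  pos 9: y in {1}, choose 1; 1->1 ok
  pos 10: y in {1}, choose 1; 1->1 ok
  pos 11: y in {1}, choose 1; 1->1 ok
  pos 12: y in {1}, choose 1; 1->1 ok
  pos 13: x in {0,2}, choose 0; 1->0 ok
  pos 14: x in {0,2}, choose 2; 0->2 ok
  pos 15: x in {0,2}, choose 2; 2->2 ok
  pos 16: x in {0,2}, choose 0; 2->0 ok
  pos 17: x in {0,2}, choose 2; 0->2 ok
  pos 18: x in {0,2}, choose 0; 2->0 ok
  pos 19: x in {0,2}, choose 2; 0->2 ok
  pos 20: x in {0,2}, choose 2; 2->2 ok
  pos 21: x in {0,2}, choose 2; 2->2 ok
  pos 22: x in {0,2}, choose 2; 2->2 ok
  pos 23: x in {0,2}, choose 2; 2->2 ok
  pos 24: x in {0,2}, choose 2; 2->2 ok
  pos 25: x in {0,2}, choose 2; 2->2 ok
  pos 26: x in {0,2}, choose 0; 2->0 ok
  pos 27: x in {0,2}, choose 2; 0->2 ok
  pos 28: x in {0,2}, choose 2; 2->2 ok
  pos 29: x in {0,2}, choose 0; 2->0 ok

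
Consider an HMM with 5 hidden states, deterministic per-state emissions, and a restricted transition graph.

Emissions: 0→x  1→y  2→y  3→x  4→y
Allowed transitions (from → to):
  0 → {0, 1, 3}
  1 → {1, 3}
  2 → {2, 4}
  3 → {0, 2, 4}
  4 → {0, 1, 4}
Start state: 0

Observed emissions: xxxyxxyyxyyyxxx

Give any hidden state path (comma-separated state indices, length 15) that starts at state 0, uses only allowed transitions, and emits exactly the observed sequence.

  [0] x  {0,3}  => 0  start
  [1] x  {0,3}  => 0  0->0 ok
  [2] x  {0,3}  => 0  0->0 ok
  [3] y  {1,2,4}  => 1  0->1 ok
  [4] x  {0,3}  => 3  1->3 ok
  [5] x  {0,3}  => 0  3->0 ok
  [6] y  {1,2,4}  => 1  0->1 ok
  [7] y  {1,2,4}  => 1  1->1 ok
  [8] x  {0,3}  => 3  1->3 ok
  [9] y  {1,2,4}  => 2  3->2 ok
  [10] y  {1,2,4}  => 4  2->4 ok
  [11] y  {1,2,4}  => 4  4->4 ok
  [12] x  {0,3}  => 0  4->0 ok
  [13] x  {0,3}  => 0  0->0 ok
  [14] x  {0,3}  => 0  0->0 ok

0,0,0,1,3,0,1,1,3,2,4,4,0,0,0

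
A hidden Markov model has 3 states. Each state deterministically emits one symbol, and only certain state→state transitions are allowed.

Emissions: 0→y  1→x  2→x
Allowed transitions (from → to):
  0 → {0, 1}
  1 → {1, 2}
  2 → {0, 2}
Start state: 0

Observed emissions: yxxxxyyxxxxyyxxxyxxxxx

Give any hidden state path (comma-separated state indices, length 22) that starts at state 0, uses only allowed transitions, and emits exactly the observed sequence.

0,1,1,2,2,0,0,1,1,2,2,0,0,1,1,2,0,1,1,1,2,2

  t0 'y' -> {0}, take 0 (start)
  t1 'x' -> {1,2}, take 1 (0->1 ok)
  t2 'x' -> {1,2}, take 1 (1->1 ok)
  t3 'x' -> {1,2}, take 2 (1->2 ok)
  t4 'x' -> {1,2}, take 2 (2->2 ok)
  t5 'y' -> {0}, take 0 (2->0 ok)
  t6 'y' -> {0}, take 0 (0->0 ok)
  t7 'x' -> {1,2}, take 1 (0->1 ok)
  t8 'x' -> {1,2}, take 1 (1->1 ok)
  t9 'x' -> {1,2}, take 2 (1->2 ok)
  t10 'x' -> {1,2}, take 2 (2->2 ok)
  t11 'y' -> {0}, take 0 (2->0 ok)
  t12 'y' -> {0}, take 0 (0->0 ok)
  t13 'x' -> {1,2}, take 1 (0->1 ok)
  t14 'x' -> {1,2}, take 1 (1->1 ok)
  t15 'x' -> {1,2}, take 2 (1->2 ok)
  t16 'y' -> {0}, take 0 (2->0 ok)
  t17 'x' -> {1,2}, take 1 (0->1 ok)
  t18 'x' -> {1,2}, take 1 (1->1 ok)
  t19 'x' -> {1,2}, take 1 (1->1 ok)
  t20 'x' -> {1,2}, take 2 (1->2 ok)
  t21 'x' -> {1,2}, take 2 (2->2 ok)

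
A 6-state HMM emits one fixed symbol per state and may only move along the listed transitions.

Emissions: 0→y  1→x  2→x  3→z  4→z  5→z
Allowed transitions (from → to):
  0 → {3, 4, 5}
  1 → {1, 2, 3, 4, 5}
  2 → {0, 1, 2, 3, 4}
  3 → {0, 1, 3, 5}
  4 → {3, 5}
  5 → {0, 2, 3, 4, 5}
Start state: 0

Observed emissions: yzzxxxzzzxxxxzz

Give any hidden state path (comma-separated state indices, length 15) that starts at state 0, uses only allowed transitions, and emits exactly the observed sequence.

  pos 0: y in {0}, choose 0; start
  pos 1: z in {3,4,5}, choose 4; 0->4 ok
  pos 2: z in {3,4,5}, choose 5; 4->5 ok
  pos 3: x in {1,2}, choose 2; 5->2 ok
  pos 4: x in {1,2}, choose 2; 2->2 ok
  pos 5: x in {1,2}, choose 1; 2->1 ok
  pos 6: z in {3,4,5}, choose 4; 1->4 ok
  pos 7: z in {3,4,5}, choose 3; 4->3 ok
  pos 8: z in {3,4,5}, choose 3; 3->3 ok
  pos 9: x in {1,2}, choose 1; 3->1 ok
  pos 10: x in {1,2}, choose 1; 1->1 ok
  pos 11: x in {1,2}, choose 1; 1->1 ok
  pos 12: x in {1,2}, choose 2; 1->2 ok
  pos 13: z in {3,4,5}, choose 3; 2->3 ok
  pos 14: z in {3,4,5}, choose 3; 3->3 ok

0,4,5,2,2,1,4,3,3,1,1,1,2,3,3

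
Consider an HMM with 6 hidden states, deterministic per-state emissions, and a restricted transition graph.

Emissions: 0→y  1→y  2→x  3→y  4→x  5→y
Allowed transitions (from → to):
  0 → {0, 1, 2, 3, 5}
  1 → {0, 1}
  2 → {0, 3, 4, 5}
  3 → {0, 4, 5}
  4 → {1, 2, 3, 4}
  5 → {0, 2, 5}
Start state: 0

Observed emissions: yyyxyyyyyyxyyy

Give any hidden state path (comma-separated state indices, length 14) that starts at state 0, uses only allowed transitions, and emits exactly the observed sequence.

0,3,5,2,3,5,0,1,1,0,2,0,0,3

  [0] y  {0,1,3,5}  => 0  start
  [1] y  {0,1,3,5}  => 3  0->3 ok
  [2] y  {0,1,3,5}  => 5  3->5 ok
  [3] x  {2,4}  => 2  5->2 ok
  [4] y  {0,1,3,5}  => 3  2->3 ok
  [5] y  {0,1,3,5}  => 5  3->5 ok
  [6] y  {0,1,3,5}  => 0  5->0 ok
  [7] y  {0,1,3,5}  => 1  0->1 ok
  [8] y  {0,1,3,5}  => 1  1->1 ok
  [9] y  {0,1,3,5}  => 0  1->0 ok
  [10] x  {2,4}  => 2  0->2 ok
  [11] y  {0,1,3,5}  => 0  2->0 ok
  [12] y  {0,1,3,5}  => 0  0->0 ok
  [13] y  {0,1,3,5}  => 3  0->3 ok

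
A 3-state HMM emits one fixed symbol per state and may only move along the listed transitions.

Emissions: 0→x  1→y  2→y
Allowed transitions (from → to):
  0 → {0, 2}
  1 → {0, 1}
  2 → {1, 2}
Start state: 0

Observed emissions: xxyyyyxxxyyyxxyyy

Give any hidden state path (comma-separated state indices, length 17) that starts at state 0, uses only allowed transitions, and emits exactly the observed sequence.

  0: obs=x cand={0} pick 0 [start]
  1: obs=x cand={0} pick 0 [0->0 ok]
  2: obs=y cand={1,2} pick 2 [0->2 ok]
  3: obs=y cand={1,2} pick 2 [2->2 ok]
  4: obs=y cand={1,2} pick 1 [2->1 ok]
  5: obs=y cand={1,2} pick 1 [1->1 ok]
  6: obs=x cand={0} pick 0 [1->0 ok]
  7: obs=x cand={0} pick 0 [0->0 ok]
  8: obs=x cand={0} pick 0 [0->0 ok]
  9: obs=y cand={1,2} pick 2 [0->2 ok]
  10: obs=y cand={1,2} pick 2 [2->2 ok]
  11: obs=y cand={1,2} pick 1 [2->1 ok]
  12: obs=x cand={0} pick 0 [1->0 ok]
  13: obs=x cand={0} pick 0 [0->0 ok]
  14: obs=y cand={1,2} pick 2 [0->2 ok]
  15: obs=y cand={1,2} pick 2 [2->2 ok]
  16: obs=y cand={1,2} pick 1 [2->1 ok]

0,0,2,2,1,1,0,0,0,2,2,1,0,0,2,2,1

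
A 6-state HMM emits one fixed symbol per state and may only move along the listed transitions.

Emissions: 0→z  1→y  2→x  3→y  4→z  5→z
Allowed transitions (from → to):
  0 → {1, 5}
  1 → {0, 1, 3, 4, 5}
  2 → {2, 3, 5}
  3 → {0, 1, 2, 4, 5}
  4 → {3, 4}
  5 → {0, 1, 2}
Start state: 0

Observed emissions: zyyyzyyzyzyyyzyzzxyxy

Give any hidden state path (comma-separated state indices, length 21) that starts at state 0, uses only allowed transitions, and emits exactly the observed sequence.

  pos 0: z in {0,4,5}, choose 0; start
  pos 1: y in {1,3}, choose 1; 0->1 ok
  pos 2: y in {1,3}, choose 1; 1->1 ok
  pos 3: y in {1,3}, choose 3; 1->3 ok
  pos 4: z in {0,4,5}, choose 0; 3->0 ok
  pos 5: y in {1,3}, choose 1; 0->1 ok
  pos 6: y in {1,3}, choose 1; 1->1 ok
  pos 7: z in {0,4,5}, choose 0; 1->0 ok
  pos 8: y in {1,3}, choose 1; 0->1 ok
  pos 9: z in {0,4,5}, choose 0; 1->0 ok
  pos 10: y in {1,3}, choose 1; 0->1 ok
  pos 11: y in {1,3}, choose 1; 1->1 ok
  pos 12: y in {1,3}, choose 1; 1->1 ok
  pos 13: z in {0,4,5}, choose 4; 1->4 ok
  pos 14: y in {1,3}, choose 3; 4->3 ok
  pos 15: z in {0,4,5}, choose 0; 3->0 ok
  pos 16: z in {0,4,5}, choose 5; 0->5 ok
  pos 17: x in {2}, choose 2; 5->2 ok
  pos 18: y in {1,3}, choose 3; 2->3 ok
  pos 19: x in {2}, choose 2; 3->2 ok
  pos 20: y in {1,3}, choose 3; 2->3 ok

0,1,1,3,0,1,1,0,1,0,1,1,1,4,3,0,5,2,3,2,3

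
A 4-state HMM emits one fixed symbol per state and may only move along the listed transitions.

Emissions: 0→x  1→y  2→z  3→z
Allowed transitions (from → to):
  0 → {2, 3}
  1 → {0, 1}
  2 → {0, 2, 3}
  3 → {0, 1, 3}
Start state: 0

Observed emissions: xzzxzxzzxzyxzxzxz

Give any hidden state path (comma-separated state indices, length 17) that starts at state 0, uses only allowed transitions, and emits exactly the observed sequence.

  pos 0: x in {0}, choose 0; start
  pos 1: z in {2,3}, choose 3; 0->3 ok
  pos 2: z in {2,3}, choose 3; 3->3 ok
  pos 3: x in {0}, choose 0; 3->0 ok
  pos 4: z in {2,3}, choose 3; 0->3 ok
  pos 5: x in {0}, choose 0; 3->0 ok
  pos 6: z in {2,3}, choose 2; 0->2 ok
  pos 7: z in {2,3}, choose 3; 2->3 ok
  pos 8: x in {0}, choose 0; 3->0 ok
  pos 9: z in {2,3}, choose 3; 0->3 ok
  pos 10: y in {1}, choose 1; 3->1 ok
  pos 11: x in {0}, choose 0; 1->0 ok
  pos 12: z in {2,3}, choose 3; 0->3 ok
  pos 13: x in {0}, choose 0; 3->0 ok
  pos 14: z in {2,3}, choose 2; 0->2 ok
  pos 15: x in {0}, choose 0; 2->0 ok
  pos 16: z in {2,3}, choose 2; 0->2 ok

0,3,3,0,3,0,2,3,0,3,1,0,3,0,2,0,2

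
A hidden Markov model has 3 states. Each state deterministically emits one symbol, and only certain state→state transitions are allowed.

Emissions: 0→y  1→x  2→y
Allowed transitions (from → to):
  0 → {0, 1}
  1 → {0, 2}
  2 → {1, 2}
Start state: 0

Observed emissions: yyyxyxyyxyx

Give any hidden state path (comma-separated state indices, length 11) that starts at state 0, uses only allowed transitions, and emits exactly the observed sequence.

  [0] y  {0,2}  => 0  start
  [1] y  {0,2}  => 0  0->0 ok
  [2] y  {0,2}  => 0  0->0 ok
  [3] x  {1}  => 1  0->1 ok
  [4] y  {0,2}  => 2  1->2 ok
  [5] x  {1}  => 1  2->1 ok
  [6] y  {0,2}  => 2  1->2 ok
  [7] y  {0,2}  => 2  2->2 ok
  [8] x  {1}  => 1  2->1 ok
  [9] y  {0,2}  => 2  1->2 ok
  [10] x  {1}  => 1  2->1 ok

0,0,0,1,2,1,2,2,1,2,1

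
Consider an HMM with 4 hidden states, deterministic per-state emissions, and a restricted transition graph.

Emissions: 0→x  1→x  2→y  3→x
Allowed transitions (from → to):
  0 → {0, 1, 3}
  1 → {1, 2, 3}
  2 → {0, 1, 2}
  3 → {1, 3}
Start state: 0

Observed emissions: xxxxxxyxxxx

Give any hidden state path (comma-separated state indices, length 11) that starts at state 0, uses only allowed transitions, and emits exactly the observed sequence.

  [0] x  {0,1,3}  => 0  start
  [1] x  {0,1,3}  => 3  0->3 ok
  [2] x  {0,1,3}  => 3  3->3 ok
  [3] x  {0,1,3}  => 3  3->3 ok
  [4] x  {0,1,3}  => 1  3->1 ok
  [5] x  {0,1,3}  => 1  1->1 ok
  [6] y  {2}  => 2  1->2 ok
  [7] x  {0,1,3}  => 0  2->0 ok
  [8] x  {0,1,3}  => 3  0->3 ok
  [9] x  {0,1,3}  => 1  3->1 ok
  [10] x  {0,1,3}  => 3  1->3 ok

0,3,3,3,1,1,2,0,3,1,3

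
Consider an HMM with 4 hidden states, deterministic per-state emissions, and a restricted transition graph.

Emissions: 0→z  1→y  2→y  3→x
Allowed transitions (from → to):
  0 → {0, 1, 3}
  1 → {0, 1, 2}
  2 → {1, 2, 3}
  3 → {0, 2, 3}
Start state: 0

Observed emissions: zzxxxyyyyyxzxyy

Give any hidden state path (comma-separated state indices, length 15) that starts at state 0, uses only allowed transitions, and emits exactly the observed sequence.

  0: obs=z cand={0} pick 0 [start]
  1: obs=z cand={0} pick 0 [0->0 ok]
  2: obs=x cand={3} pick 3 [0->3 ok]
  3: obs=x cand={3} pick 3 [3->3 ok]
  4: obs=x cand={3} pick 3 [3->3 ok]
  5: obs=y cand={1,2} pick 2 [3->2 ok]
  6: obs=y cand={1,2} pick 2 [2->2 ok]
  7: obs=y cand={1,2} pick 2 [2->2 ok]
  8: obs=y cand={1,2} pick 1 [2->1 ok]
  9: obs=y cand={1,2} pick 2 [1->2 ok]
  10: obs=x cand={3} pick 3 [2->3 ok]
  11: obs=z cand={0} pick 0 [3->0 ok]
  12: obs=x cand={3} pick 3 [0->3 ok]
  13: obs=y cand={1,2} pick 2 [3->2 ok]
  14: obs=y cand={1,2} pick 2 [2->2 ok]

0,0,3,3,3,2,2,2,1,2,3,0,3,2,2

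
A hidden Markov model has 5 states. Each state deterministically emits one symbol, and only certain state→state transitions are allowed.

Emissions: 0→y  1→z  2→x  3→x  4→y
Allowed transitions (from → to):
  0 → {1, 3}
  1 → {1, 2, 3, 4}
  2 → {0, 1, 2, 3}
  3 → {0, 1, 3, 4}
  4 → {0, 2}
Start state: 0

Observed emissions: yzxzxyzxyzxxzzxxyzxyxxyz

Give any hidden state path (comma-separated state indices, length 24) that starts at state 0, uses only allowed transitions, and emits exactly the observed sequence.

  pos 0: y in {0,4}, choose 0; start
  pos 1: z in {1}, choose 1; 0->1 ok
  pos 2: x in {2,3}, choose 2; 1->2 ok
  pos 3: z in {1}, choose 1; 2->1 ok
  pos 4: x in {2,3}, choose 2; 1->2 ok
  pos 5: y in {0,4}, choose 0; 2->0 ok
  pos 6: z in {1}, choose 1; 0->1 ok
  pos 7: x in {2,3}, choose 3; 1->3 ok
  pos 8: y in {0,4}, choose 0; 3->0 ok
  pos 9: z in {1}, choose 1; 0->1 ok
  pos 10: x in {2,3}, choose 2; 1->2 ok
  pos 11: x in {2,3}, choose 3; 2->3 ok
  pos 12: z in {1}, choose 1; 3->1 ok
  pos 13: z in {1}, choose 1; 1->1 ok
  pos 14: x in {2,3}, choose 3; 1->3 ok
  pos 15: x in {2,3}, choose 3; 3->3 ok
  pos 16: y in {0,4}, choose 0; 3->0 ok
  pos 17: z in {1}, choose 1; 0->1 ok
  pos 18: x in {2,3}, choose 3; 1->3 ok
  pos 19: y in {0,4}, choose 4; 3->4 ok
  pos 20: x in {2,3}, choose 2; 4->2 ok
  pos 21: x in {2,3}, choose 3; 2->3 ok
  pos 22: y in {0,4}, choose 0; 3->0 ok
  pos 23: z in {1}, choose 1; 0->1 ok

0,1,2,1,2,0,1,3,0,1,2,3,1,1,3,3,0,1,3,4,2,3,0,1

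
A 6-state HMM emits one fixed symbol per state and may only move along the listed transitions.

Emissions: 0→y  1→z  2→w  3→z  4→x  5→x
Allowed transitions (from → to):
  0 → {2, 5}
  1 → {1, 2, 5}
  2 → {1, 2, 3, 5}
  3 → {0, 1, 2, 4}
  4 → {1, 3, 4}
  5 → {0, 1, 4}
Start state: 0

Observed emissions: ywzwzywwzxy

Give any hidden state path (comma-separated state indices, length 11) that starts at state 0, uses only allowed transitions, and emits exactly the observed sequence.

0,2,3,2,3,0,2,2,1,5,0

  pos 0: y in {0}, choose 0; start
  pos 1: w in {2}, choose 2; 0->2 ok
  pos 2: z in {1,3}, choose 3; 2->3 ok
  pos 3: w in {2}, choose 2; 3->2 ok
  pos 4: z in {1,3}, choose 3; 2->3 ok
  pos 5: y in {0}, choose 0; 3->0 ok
  pos 6: w in {2}, choose 2; 0->2 ok
  pos 7: w in {2}, choose 2; 2->2 ok
  pos 8: z in {1,3}, choose 1; 2->1 ok
  pos 9: x in {4,5}, choose 5; 1->5 ok
  pos 10: y in {0}, choose 0; 5->0 ok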